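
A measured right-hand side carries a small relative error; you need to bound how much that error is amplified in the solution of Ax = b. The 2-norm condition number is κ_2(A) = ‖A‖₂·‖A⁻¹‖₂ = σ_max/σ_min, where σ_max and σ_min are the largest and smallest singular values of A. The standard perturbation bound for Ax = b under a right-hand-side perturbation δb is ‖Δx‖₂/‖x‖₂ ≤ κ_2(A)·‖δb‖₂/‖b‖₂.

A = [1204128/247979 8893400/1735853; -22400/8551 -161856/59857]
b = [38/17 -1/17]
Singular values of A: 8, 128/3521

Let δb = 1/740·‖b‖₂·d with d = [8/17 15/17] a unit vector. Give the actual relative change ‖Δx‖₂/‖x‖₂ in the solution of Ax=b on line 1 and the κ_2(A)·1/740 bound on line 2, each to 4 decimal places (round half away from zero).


σ_max = 8, σ_min = 128/3521
κ = σ_max/σ_min = 8/(128/3521) = 220.0625
perturbation bound = 220.0625·1/740 = 0.2974
solve Ax = b  →  x = [-19.7470 19.1519]
‖b‖ = 2.2361, ‖x‖ = 27.5089
δb = ε·‖b‖·d = [0.0014 0.0027]; solving A·Δx = δb gives ‖Δx‖ = 0.0831
relative error = 0.0030
tightness: 0.0030 against a bound of 0.2974 (unrounded ratio ≈ 0.0102)

0.0030
0.2974


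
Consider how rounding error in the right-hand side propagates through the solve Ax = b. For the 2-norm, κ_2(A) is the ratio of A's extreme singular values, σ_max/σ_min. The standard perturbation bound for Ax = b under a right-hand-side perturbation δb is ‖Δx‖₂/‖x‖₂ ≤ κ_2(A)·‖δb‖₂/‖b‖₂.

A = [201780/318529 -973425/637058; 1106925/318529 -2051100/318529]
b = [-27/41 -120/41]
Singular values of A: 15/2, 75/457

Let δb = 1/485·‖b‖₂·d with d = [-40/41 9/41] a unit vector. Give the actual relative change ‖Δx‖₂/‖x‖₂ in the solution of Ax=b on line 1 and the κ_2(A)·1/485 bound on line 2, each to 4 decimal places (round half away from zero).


0.0942
0.0942

σ_max = 15/2, σ_min = 75/457
condition number: (15/2) ÷ (75/457) = 45.7000
perturbation bound = 45.7000·1/485 = 0.0942
solve Ax = b  →  x = [-0.1882 0.3529]
‖b‖₂ = 3.0000 and ‖x‖₂ = 0.4000
Δx = A⁻¹·δb where δb = 1/485·3.0000·d; ‖Δx‖ = 0.0377
realised ‖Δx‖/‖x‖ = 0.0942
tightness: 0.0942 against a bound of 0.0942; the bound is attained (ratio 1)


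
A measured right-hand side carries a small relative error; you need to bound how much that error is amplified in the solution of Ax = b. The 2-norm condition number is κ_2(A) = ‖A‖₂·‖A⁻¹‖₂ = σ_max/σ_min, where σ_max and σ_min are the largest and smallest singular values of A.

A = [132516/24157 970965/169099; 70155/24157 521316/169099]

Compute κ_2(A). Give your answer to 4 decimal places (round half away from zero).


343.0000

M = AᵀA = [77793129/2019241 571769280/14134687; 571769280/14134687 4202572329/98942809]. tr(M)=9529650/117649, det(M)=6561/117649
char-poly roots: 81 and 81/117649
κ = σ_max/σ_min = 9/(9/343) = 343.0000


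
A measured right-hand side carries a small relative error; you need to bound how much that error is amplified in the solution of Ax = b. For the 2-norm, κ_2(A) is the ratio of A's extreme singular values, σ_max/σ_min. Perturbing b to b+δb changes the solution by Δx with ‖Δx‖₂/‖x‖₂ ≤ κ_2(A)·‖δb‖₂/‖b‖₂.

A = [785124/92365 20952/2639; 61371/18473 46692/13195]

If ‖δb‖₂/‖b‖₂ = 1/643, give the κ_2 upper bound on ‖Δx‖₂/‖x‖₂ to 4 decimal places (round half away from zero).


form AᵀA = [4204613529/50481025 22858524/288463; 22858524/288463 77839056/1030225] with trace 9534753/60025 and determinant 419904/30625
λ_max, λ_min = (9534753/60025 ± √3628556385129/144120025)/2 = 3969/25, 5184/60025
so κ_2 = √((3969/25) / (5184/60025)) = 42.8750
perturbation bound = 42.8750·1/643 = 0.0667

0.0667


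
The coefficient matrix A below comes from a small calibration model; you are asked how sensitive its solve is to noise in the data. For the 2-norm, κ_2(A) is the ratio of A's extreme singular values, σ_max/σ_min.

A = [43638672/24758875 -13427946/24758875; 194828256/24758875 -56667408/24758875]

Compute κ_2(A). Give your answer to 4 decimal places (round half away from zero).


form AᵀA = [4742698754304/72933003125 -1383270672672/72933003125; -1383270672672/72933003125 403510394196/72933003125] with trace 41169673188/583464025 and determinant 796594176/14586600625
eigenvalues of AᵀA: λ = (tr ± √(tr²−4·det))/2 = 1764/25, 451584/583464025
κ_2(A) = √(λ_max/λ_min) = √((1764/25) / (451584/583464025)) = 301.9375

301.9375


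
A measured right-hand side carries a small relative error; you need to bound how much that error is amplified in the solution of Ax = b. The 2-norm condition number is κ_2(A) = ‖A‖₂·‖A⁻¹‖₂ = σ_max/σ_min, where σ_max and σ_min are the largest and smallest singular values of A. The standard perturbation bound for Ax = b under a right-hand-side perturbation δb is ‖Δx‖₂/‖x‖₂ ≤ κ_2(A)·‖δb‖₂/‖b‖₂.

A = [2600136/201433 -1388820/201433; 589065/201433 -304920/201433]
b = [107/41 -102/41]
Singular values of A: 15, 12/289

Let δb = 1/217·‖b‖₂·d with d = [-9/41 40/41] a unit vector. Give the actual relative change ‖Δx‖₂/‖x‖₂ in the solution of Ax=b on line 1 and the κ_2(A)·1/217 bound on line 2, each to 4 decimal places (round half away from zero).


σ_max = 15, σ_min = 12/289
κ_2(A) = 15 / (12/289) = 361.2500
perturbation bound = 361.2500·1/217 = 1.6647
solve Ax = b  →  x = [-33.8824 -63.8127]
2-norm of b is 3.6056; of x, 72.2501
Δx = A⁻¹·δb where δb = 1/217·3.6056·d; ‖Δx‖ = 0.4002
relative error = 0.0055
realised/bound (from unrounded values) ≈ 0.0033

0.0055
1.6647


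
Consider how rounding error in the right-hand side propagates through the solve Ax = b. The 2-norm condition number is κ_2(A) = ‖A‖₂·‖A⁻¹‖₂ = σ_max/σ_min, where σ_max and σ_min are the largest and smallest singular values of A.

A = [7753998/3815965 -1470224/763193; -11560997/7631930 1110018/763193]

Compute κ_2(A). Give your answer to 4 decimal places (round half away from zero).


AᵀA = [14966183662801/2329854220996 -3563314267905/582463555249; -3563314267905/582463555249 3393698570500/582463555249]; tr = 33936953561/2770337956, det = 960400/692584489
eigenvalues of AᵀA: λ = (tr ± √(tr²−4·det))/2 = 49/4, 78400/692584489
κ = σ_max/σ_min = (7/2)/(280/26317) = 328.9625

328.9625


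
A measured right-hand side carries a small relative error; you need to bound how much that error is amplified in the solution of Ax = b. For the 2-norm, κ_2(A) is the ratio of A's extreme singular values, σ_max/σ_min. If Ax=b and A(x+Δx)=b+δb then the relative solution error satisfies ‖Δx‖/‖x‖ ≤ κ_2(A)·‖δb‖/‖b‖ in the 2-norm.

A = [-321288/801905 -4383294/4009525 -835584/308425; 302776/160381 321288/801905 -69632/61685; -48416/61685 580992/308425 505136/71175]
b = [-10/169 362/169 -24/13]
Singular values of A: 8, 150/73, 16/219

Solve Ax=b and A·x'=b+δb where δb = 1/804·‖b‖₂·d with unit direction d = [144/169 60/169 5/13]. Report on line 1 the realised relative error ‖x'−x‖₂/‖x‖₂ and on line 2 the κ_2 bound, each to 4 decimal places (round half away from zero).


from the listed singular values, σ₁ = 8, σ_n = 16/219
κ_2(A) = 8 / (16/219) = 109.5000
worst-case relative error ≤ 109.5000 × 1/804 = 0.1362
solve Ax = b  →  x = [0.9254 0.3097 -0.2400]
‖b‖₂ = 2.8284 and ‖x‖₂ = 1.0049
δb = ε·‖b‖·d = [0.0030 0.0012 0.0014]; solving A·Δx = δb gives ‖Δx‖ = 0.0482
relative error = 0.0479
realised/bound (from unrounded values) ≈ 0.3518

0.0479
0.1362


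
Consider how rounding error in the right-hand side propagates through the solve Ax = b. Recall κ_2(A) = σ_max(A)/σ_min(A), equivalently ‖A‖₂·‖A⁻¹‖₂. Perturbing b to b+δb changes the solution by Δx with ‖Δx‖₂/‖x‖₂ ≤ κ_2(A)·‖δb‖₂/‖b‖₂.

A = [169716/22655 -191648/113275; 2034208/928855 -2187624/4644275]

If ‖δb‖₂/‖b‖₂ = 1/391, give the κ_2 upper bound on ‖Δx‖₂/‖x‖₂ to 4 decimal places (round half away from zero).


form AᵀA = [2102268816400/34510864441 -473006701440/34510864441; -473006701440/34510864441 106443317824/34510864441] with trace 1313927504/20529961 and determinant 640000/20529961
solving λ² − 1313927504/20529961·λ + 640000/20529961 = 0 gives λ = 64, 10000/20529961
σ_max=√64=8, σ_min=√(10000/20529961)=(100/4531) → κ = 362.4800
κ_2(A)·‖δb‖/‖b‖ = 0.9271

0.9271


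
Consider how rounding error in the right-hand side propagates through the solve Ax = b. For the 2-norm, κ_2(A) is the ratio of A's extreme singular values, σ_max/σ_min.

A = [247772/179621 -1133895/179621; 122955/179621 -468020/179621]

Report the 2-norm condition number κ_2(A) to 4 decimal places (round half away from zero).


form AᵀA = [452715361/190909489 -2002916160/190909489; -2002916160/190909489 8903908825/190909489] with trace 5566106/113569 and determinant 60025/113569
λ_max, λ_min = (5566106/113569 ± √30954268086336/12897917761)/2 = 49, 1225/113569
σ_max=√49=7, σ_min=√(1225/113569)=(35/337) → κ = 67.4000

67.4000


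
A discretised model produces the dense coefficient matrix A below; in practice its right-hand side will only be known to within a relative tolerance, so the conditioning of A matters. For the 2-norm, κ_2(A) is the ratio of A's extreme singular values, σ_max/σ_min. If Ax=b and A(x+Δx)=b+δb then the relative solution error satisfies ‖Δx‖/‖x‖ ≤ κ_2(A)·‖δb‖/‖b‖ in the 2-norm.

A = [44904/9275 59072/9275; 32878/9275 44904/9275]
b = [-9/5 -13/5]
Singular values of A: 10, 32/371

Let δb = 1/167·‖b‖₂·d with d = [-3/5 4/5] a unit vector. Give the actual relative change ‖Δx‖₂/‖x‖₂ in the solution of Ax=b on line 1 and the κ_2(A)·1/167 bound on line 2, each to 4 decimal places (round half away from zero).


0.0189
0.6942

σ_max = 10, σ_min = 32/371
condition number: 10 ÷ (32/371) = 115.9375
worst-case relative error ≤ 115.9375 × 1/167 = 0.6942
solve Ax = b  →  x = [9.0950 -7.1963]
‖b‖₂ = 3.1623 and ‖x‖₂ = 11.5976
δb = ε·‖b‖·d = [-0.0114 0.0151]; solving A·Δx = δb gives ‖Δx‖ = 0.2195
relative error = 0.0189
so the bound overstates the realised error by a factor of ≈ 36.6749 (computed from the unrounded values)


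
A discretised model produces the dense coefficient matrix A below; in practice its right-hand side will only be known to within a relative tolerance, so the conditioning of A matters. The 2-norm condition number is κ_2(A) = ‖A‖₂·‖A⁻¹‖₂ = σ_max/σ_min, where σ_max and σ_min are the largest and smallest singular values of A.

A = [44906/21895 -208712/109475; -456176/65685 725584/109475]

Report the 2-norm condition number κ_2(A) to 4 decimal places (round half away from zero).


AᵀA = [9049819300/172580769 -2872890160/57526923; -2872890160/57526923 912052544/19175641]; tr = 20521156/205209, det = 25600/205209
solving λ² − 20521156/205209·λ + 25600/205209 = 0 gives λ = 100, 256/205209
so κ_2 = √(100 / (256/205209)) = 283.1250

283.1250


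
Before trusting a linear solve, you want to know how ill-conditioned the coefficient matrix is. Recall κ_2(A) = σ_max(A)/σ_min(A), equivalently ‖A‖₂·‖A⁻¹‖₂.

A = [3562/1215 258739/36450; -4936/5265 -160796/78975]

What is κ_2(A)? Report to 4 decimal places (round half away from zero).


form AᵀA = [94540900/9979281 680166355/29937843; 680166355/29937843 19591431649/359254116] with trace 136064521/2125764 and determinant 250000/531441
λ_max, λ_min = (136064521/2125764 ± √18505050818959441/4518872583696)/2 = 64, 15625/2125764
σ_max=√64=8, σ_min=√(15625/2125764)=(125/1458) → κ = 93.3120

93.3120


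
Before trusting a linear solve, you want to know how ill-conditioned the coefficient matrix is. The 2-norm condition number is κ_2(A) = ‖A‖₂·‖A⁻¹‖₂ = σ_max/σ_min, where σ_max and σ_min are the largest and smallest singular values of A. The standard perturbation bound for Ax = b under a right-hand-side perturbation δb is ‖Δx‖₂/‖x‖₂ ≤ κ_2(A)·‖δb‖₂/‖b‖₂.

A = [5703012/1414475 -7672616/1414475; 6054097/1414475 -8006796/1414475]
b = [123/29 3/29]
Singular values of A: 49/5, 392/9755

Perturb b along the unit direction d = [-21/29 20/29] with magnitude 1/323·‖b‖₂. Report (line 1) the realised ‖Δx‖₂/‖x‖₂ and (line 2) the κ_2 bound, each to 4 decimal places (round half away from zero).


largest singular value 49/5, smallest 392/9755
condition number: (49/5) ÷ (392/9755) = 243.8750
worst-case relative error ≤ 243.8750 × 1/323 = 0.7550
solve Ax = b  →  x = [-59.5408 -45.0383]
2-norm of b is 4.2426; of x, 74.6562
δb = ε·‖b‖·d = [-0.0095 0.0091]; solving A·Δx = δb gives ‖Δx‖ = 0.3269
relative error = 0.0044
tightness: 0.0044 against a bound of 0.7550 (unrounded ratio ≈ 0.0058)

0.0044
0.7550


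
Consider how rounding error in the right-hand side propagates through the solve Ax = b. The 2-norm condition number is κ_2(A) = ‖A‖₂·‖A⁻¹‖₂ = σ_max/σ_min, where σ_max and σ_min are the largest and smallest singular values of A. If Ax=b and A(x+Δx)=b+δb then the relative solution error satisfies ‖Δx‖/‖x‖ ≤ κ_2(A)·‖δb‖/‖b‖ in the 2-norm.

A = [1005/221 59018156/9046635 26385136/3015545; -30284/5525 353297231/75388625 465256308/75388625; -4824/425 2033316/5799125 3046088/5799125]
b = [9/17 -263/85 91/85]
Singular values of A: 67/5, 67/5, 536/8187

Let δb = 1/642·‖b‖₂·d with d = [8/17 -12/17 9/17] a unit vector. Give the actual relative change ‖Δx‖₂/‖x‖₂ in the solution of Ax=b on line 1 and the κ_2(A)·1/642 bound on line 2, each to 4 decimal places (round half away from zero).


0.0017
0.3188

from the listed singular values, σ₁ = 67/5, σ_n = 536/8187
condition number: (67/5) ÷ (536/8187) = 204.6750
perturbation bound = 204.6750·1/642 = 0.3188
solve Ax = b  →  x = [0.0402 -36.7168 27.4156]
‖b‖₂ = 3.3166 and ‖x‖₂ = 45.8229
re-solving with b+δb shifts x by Δx of norm 0.0789
relative error = 0.0017
realised/bound (from unrounded values) ≈ 0.0054


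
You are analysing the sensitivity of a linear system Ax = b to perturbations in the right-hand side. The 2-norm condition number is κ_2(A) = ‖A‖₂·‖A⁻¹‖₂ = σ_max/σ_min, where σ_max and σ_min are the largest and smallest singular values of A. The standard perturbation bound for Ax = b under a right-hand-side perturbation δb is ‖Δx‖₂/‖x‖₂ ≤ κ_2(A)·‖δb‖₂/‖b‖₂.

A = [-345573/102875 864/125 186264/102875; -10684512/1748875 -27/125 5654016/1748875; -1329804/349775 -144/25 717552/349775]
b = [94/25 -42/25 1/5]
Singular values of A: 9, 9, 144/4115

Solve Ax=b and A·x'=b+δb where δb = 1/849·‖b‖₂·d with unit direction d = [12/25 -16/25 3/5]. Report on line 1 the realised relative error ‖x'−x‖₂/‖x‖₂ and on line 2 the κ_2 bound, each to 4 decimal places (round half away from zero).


0.0016
0.3029

largest singular value 9, smallest 144/4115
condition number: 9 ÷ (144/4115) = 257.1875
bound on ‖Δx‖/‖x‖: κ·ε = 257.1875·1/849 = 0.3029
solve Ax = b  →  x = [40.3039 0.3111 75.6643]
‖b‖₂ = 4.1231 and ‖x‖₂ = 85.7297
re-solving with b+δb shifts x by Δx of norm 0.1388
realised ‖Δx‖/‖x‖ = 0.0016
so the bound overstates the realised error by a factor of ≈ 187.1327 (computed from the unrounded values)


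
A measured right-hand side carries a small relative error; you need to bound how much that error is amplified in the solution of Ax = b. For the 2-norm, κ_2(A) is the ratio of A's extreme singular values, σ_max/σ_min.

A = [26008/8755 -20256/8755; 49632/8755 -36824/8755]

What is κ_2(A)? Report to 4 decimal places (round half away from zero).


M = AᵀA = [10864192/265225 -8146944/265225; -8146944/265225 6111808/265225]. tr(M)=679040/10609, det(M)=4096/10609
char-poly roots: 64 and 64/10609
so κ_2 = √(64 / (64/10609)) = 103.0000

103.0000


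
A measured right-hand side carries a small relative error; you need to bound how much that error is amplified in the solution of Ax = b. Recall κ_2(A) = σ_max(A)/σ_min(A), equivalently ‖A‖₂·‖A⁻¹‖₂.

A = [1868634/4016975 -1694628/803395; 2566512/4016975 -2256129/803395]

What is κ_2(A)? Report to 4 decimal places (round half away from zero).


M = AᵀA = [403151074884/645443526025 -358280866008/129088705205; -358280866008/129088705205 318475284921/25817741041]. tr(M)=4976224389/383964025, det(M)=26244/15358561
λ_max, λ_min = (4976224389/383964025 ± √24761801494491213321/147428372494200625)/2 = 324/25, 2025/15358561
κ = σ_max/σ_min = (18/5)/(45/3919) = 313.5200

313.5200


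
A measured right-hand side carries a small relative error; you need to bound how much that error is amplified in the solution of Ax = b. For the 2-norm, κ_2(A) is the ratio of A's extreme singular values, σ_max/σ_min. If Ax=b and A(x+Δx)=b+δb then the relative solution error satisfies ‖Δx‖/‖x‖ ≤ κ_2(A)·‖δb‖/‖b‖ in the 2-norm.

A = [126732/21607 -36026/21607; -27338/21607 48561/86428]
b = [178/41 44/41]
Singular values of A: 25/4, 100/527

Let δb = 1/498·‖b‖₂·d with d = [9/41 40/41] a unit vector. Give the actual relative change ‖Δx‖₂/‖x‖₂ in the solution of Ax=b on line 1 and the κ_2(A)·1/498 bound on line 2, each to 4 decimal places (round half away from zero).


0.0045
0.0661

largest singular value 25/4, smallest 100/527
κ = σ_max/σ_min = (25/4)/(100/527) = 32.9375
κ_2(A)·‖δb‖/‖b‖ = 0.0661
solve Ax = b  →  x = [3.5656 9.9392]
‖b‖₂ = 4.4721 and ‖x‖₂ = 10.5594
Δx = A⁻¹·δb where δb = 1/498·4.4721·d; ‖Δx‖ = 0.0473
realised ‖Δx‖/‖x‖ = 0.0045
realised/bound (from unrounded values) ≈ 0.0678


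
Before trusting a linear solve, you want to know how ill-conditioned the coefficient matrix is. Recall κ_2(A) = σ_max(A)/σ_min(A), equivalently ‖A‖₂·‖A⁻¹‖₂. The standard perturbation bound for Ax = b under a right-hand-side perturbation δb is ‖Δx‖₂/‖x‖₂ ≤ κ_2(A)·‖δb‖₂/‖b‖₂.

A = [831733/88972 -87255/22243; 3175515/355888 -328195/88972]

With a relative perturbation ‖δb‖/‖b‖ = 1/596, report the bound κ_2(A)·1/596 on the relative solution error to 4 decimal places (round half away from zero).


0.6336

M = AᵀA = [25151453089/150601984 -2619921465/37650496; -2619921465/37650496 272921425/9412624]. tr(M)=174663881/891136, det(M)=60025/222784
eigenvalues of AᵀA: λ = (tr ± √(tr²−4·det))/2 = 196, 1225/891136
so κ_2 = √(196 / (1225/891136)) = 377.6000
perturbation bound = 377.6000·1/596 = 0.6336


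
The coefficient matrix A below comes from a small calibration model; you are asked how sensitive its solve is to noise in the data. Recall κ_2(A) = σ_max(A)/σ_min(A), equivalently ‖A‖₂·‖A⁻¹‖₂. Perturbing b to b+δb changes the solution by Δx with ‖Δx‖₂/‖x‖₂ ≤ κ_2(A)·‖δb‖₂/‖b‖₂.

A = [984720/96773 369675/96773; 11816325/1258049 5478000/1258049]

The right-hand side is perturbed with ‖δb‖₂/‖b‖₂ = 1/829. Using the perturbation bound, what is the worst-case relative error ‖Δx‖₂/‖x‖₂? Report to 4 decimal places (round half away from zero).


form AᵀA = [360880326225/1881911161 150119244000/1881911161; 150119244000/1881911161 63143825625/1881911161] with trace 2509018650/11135569 and determinant 791015625/11135569
eigenvalues of AᵀA: λ = (tr ± √(tr²−4·det))/2 = 225, 3515625/11135569
κ_2(A) = √(λ_max/λ_min) = √(225 / (3515625/11135569)) = 26.6960
perturbation bound = 26.6960·1/829 = 0.0322

0.0322


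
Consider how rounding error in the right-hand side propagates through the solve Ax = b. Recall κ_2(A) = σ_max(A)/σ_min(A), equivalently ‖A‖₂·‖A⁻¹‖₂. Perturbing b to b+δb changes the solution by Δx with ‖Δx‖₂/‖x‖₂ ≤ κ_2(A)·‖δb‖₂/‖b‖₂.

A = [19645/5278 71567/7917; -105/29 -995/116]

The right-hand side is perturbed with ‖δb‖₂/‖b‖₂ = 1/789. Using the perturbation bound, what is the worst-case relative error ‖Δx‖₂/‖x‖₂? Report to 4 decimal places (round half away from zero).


0.2875

form AᵀA = [893125/33124 6429655/99372; 6429655/99372 185178289/1192464] with trace 1285981/7056 and determinant 2025/3136
eigenvalues of AᵀA: λ = (tr ± √(tr²−4·det))/2 = 729/4, 25/7056
κ_2(A) = √(λ_max/λ_min) = √((729/4) / (25/7056)) = 226.8000
κ_2(A)·‖δb‖/‖b‖ = 0.2875


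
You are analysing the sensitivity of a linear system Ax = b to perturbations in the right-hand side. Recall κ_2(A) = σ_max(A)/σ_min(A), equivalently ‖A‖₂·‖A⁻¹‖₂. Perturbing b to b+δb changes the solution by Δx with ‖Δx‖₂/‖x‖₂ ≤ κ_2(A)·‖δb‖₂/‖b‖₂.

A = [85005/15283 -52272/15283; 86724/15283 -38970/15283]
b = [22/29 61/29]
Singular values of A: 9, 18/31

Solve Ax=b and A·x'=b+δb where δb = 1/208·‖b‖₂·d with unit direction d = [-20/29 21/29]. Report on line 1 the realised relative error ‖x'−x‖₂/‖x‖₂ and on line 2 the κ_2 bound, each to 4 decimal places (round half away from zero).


0.0107
0.0745

from the listed singular values, σ₁ = 9, σ_n = 18/31
κ_2(A) = 9 / (18/31) = 15.5000
κ_2(A)·‖δb‖/‖b‖ = 0.0745
solve Ax = b  →  x = [1.0065 1.4150]
‖b‖₂ = 2.2361 and ‖x‖₂ = 1.7365
with δb = [-0.0074 0.0078], A·Δx = δb → ‖Δx‖ = 0.0185
relative error = 0.0107
realised/bound (from unrounded values) ≈ 0.1431


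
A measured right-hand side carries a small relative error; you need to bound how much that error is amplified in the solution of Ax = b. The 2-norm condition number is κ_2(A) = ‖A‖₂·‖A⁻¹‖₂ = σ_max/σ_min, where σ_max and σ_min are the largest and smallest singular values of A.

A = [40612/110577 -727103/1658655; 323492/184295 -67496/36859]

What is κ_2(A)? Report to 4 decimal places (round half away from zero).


69.7500

AᵀA = [584804896/181845225 -73653580/21821427; -73653580/21821427 5802493489/1636607025]; tr = 13157833/1946025, det = 456976/48650625
char-poly roots: 169/25 and 2704/1946025
κ = σ_max/σ_min = (13/5)/(52/1395) = 69.7500


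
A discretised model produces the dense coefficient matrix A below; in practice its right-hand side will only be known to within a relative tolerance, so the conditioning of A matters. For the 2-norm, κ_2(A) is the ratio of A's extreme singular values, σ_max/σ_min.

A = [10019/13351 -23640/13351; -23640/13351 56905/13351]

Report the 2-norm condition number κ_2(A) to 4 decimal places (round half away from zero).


395.0000

form AᵀA = [3900769/1054729 -9361440/1054729; -9361440/1054729 22467625/1054729] with trace 156026/6241 and determinant 25/6241
λ_max, λ_min = (156026/6241 ± √24343488576/38950081)/2 = 25, 1/6241
κ_2(A) = √(λ_max/λ_min) = √(25 / (1/6241)) = 395.0000


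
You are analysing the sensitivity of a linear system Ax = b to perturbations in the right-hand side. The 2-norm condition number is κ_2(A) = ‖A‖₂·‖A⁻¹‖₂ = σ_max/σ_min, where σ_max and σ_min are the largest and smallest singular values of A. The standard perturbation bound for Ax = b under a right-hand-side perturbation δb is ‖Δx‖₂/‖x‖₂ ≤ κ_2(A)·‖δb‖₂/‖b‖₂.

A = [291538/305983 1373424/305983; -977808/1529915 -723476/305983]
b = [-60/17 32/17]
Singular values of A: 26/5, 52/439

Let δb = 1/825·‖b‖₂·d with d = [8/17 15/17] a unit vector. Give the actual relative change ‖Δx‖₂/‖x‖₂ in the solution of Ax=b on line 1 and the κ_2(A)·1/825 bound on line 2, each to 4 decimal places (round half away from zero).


from the listed singular values, σ₁ = 26/5, σ_n = 52/439
condition number: (26/5) ÷ (52/439) = 43.9000
κ_2(A)·‖δb‖/‖b‖ = 0.0532
solve Ax = b  →  x = [-0.1689 -0.7505]
2-norm of b is 4.0000; of x, 0.7692
with δb = [0.0023 0.0043], A·Δx = δb → ‖Δx‖ = 0.0409
realised ‖Δx‖/‖x‖ = 0.0532
realised/bound = 1 exactly: the bound is attained for this b and d

0.0532
0.0532


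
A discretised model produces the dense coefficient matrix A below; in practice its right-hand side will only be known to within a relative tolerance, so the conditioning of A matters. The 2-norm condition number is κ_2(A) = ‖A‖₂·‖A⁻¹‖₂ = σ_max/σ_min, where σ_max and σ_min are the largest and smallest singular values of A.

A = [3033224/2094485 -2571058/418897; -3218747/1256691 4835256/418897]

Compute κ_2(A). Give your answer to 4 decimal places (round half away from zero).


M = AᵀA = [1182741649681/136615248225 -116739461608/3035894405; -116739461608/3035894405 103771764100/607178881]. tr(M)=14593330501/81270225, det(M)=80604484/81270225
char-poly roots: 4489/25 and 17956/3250809
σ_max=√(4489/25)=(67/5), σ_min=√(17956/3250809)=(134/1803) → κ = 180.3000

180.3000


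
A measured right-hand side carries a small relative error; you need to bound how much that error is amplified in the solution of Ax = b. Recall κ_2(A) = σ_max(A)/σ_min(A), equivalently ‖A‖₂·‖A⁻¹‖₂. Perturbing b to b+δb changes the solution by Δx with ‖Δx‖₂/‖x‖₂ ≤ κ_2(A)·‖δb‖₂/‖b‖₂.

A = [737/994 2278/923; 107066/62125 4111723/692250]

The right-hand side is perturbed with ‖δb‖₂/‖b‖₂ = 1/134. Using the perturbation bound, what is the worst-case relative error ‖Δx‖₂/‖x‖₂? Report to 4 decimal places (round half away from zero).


form AᵀA = [54339529049/15438062500 19958596768/1654078125; 19958596768/1654078125 117309102241/2835562500] with trace 4989761417/111154050 and determinant 20151121/889232400
solving λ² − 4989761417/111154050·λ + 20151121/889232400 = 0 gives λ = 4489/100, 4489/8892324
σ_max=√(4489/100)=(67/10), σ_min=√(4489/8892324)=(67/2982) → κ = 298.2000
bound on ‖Δx‖/‖x‖: κ·ε = 298.2000·1/134 = 2.2254

2.2254


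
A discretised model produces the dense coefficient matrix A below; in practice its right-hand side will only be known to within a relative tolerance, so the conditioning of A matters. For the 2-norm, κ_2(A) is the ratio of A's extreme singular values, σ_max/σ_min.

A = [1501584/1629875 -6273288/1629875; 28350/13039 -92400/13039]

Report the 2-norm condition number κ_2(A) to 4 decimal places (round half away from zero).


AᵀA = [51255773604/9192015625 -174222080928/9192015625; -174222080928/9192015625 597773848896/9192015625]; tr = 1038447396/14707225, det = 49787136/14707225
solving λ² − 1038447396/14707225·λ + 49787136/14707225 = 0 gives λ = 1764/25, 28224/588289
κ_2(A) = √(λ_max/λ_min) = √((1764/25) / (28224/588289)) = 38.3500

38.3500


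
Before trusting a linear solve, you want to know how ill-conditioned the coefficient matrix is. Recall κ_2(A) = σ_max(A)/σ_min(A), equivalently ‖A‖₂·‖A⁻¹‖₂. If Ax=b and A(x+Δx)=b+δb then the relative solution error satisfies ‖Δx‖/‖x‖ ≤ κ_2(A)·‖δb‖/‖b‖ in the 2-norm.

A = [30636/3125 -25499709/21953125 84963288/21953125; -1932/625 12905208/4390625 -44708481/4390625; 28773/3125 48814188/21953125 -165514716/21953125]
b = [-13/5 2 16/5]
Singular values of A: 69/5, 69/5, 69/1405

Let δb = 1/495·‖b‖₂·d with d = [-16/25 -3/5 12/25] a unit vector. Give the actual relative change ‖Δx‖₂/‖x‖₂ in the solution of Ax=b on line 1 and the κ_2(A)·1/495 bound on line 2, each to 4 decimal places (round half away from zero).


largest singular value 69/5, smallest 69/1405
κ = σ_max/σ_min = (69/5)/(69/1405) = 281.0000
perturbation bound = 281.0000·1/495 = 0.5677
solve Ax = b  →  x = [-0.0116 39.1792 11.1163]
‖b‖₂ = 4.5826 and ‖x‖₂ = 40.7257
δb = ε·‖b‖·d = [-0.0059 -0.0056 0.0044]; solving A·Δx = δb gives ‖Δx‖ = 0.1885
realised ‖Δx‖/‖x‖ = 0.0046
tightness: 0.0046 against a bound of 0.5677 (unrounded ratio ≈ 0.0082)

0.0046
0.5677


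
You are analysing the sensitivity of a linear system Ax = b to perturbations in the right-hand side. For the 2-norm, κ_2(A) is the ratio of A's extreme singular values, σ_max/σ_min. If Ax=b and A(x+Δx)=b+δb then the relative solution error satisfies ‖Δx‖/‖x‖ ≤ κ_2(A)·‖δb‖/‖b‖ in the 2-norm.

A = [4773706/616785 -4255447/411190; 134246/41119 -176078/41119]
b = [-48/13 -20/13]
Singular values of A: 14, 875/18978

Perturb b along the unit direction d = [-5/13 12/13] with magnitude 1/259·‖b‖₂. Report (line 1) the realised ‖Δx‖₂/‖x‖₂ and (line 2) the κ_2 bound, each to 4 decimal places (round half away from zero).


1.1724
1.1724

largest singular value 14, smallest 875/18978
condition number: 14 ÷ (875/18978) = 303.6480
κ_2(A)·‖δb‖/‖b‖ = 1.1724
solve Ax = b  →  x = [-0.1714 0.2286]
‖b‖₂ = 4.0000 and ‖x‖₂ = 0.2857
Δx = A⁻¹·δb where δb = 1/259·4.0000·d; ‖Δx‖ = 0.3350
dividing the unrounded norms, ‖Δx‖/‖x‖ = 1.1724
so the bound is sharp here: realised error equals the bound


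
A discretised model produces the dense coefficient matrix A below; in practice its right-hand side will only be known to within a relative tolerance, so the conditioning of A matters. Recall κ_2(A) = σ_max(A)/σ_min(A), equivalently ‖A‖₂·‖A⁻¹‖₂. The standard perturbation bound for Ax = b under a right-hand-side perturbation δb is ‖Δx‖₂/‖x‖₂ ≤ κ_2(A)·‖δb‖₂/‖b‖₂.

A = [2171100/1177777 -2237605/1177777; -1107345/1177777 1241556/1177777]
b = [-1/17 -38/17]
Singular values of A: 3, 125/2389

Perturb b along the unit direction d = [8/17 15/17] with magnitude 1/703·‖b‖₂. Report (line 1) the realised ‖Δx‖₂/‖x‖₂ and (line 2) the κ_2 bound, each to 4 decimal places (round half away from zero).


0.0016
0.0816

largest singular value 3, smallest 125/2389
condition number: 3 ÷ (125/2389) = 57.3360
perturbation bound = 57.3360·1/703 = 0.0816
solve Ax = b  →  x = [-27.4496 -26.6028]
2-norm of b is 2.2361; of x, 38.2255
with δb = [0.0015 0.0028], A·Δx = δb → ‖Δx‖ = 0.0608
relative error = 0.0016
tightness: 0.0016 against a bound of 0.0816 (unrounded ratio ≈ 0.0195)


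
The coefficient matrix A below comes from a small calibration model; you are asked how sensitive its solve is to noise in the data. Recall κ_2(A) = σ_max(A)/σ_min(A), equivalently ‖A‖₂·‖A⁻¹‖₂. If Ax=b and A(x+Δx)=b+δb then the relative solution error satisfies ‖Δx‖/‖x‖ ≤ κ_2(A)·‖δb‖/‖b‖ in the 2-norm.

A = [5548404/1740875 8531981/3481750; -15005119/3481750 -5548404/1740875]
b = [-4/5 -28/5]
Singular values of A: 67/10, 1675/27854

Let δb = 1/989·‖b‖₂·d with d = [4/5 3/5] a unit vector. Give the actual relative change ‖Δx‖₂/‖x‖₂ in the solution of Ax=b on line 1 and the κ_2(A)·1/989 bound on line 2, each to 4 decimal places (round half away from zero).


from the listed singular values, σ₁ = 67/10, σ_n = 1675/27854
κ_2(A) = (67/10) / (1675/27854) = 111.4160
perturbation bound = 111.4160·1/989 = 0.1127
solve Ax = b  →  x = [40.3878 -52.8554]
2-norm of b is 5.6569; of x, 66.5197
Δx = A⁻¹·δb where δb = 1/989·5.6569·d; ‖Δx‖ = 0.0951
dividing the unrounded norms, ‖Δx‖/‖x‖ = 0.0014
so the bound overstates the realised error by a factor of ≈ 78.7862 (computed from the unrounded values)

0.0014
0.1127


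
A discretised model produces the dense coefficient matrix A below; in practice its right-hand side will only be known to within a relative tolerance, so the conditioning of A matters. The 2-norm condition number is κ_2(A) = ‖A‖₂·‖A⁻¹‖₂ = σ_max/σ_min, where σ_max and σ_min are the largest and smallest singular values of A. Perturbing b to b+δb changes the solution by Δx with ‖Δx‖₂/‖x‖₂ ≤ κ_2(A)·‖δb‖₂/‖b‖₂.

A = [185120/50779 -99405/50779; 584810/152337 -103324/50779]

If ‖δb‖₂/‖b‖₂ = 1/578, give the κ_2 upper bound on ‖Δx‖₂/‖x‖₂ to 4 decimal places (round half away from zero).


form AᵀA = [773397700/27594009 -137491640/9198003; -137491640/9198003 24443761/3066001] with trace 3437341/95481 and determinant 100/10609
eigenvalues of AᵀA: λ = (tr ± √(tr²−4·det))/2 = 36, 25/95481
κ = σ_max/σ_min = 6/(5/309) = 370.8000
worst-case relative error ≤ 370.8000 × 1/578 = 0.6415

0.6415


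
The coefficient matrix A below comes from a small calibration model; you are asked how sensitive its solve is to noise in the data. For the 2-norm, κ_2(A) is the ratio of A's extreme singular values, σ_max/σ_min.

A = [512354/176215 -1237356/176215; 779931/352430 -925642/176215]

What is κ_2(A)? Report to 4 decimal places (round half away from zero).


AᵀA = [66332754001/4968276196 -39797309655/1242069049; -39797309655/1242069049 95514519316/1242069049]; tr = 2653200185/29398084, det = 521284/7349521
char-poly roots: 361/4 and 5776/7349521
σ_max=√(361/4)=(19/2), σ_min=√(5776/7349521)=(76/2711) → κ = 338.8750

338.8750


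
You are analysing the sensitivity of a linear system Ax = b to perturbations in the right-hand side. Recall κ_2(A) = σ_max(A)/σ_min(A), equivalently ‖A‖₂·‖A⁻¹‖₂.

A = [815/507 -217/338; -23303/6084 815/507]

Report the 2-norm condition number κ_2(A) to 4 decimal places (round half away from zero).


162.0000

M = AᵀA = [3779161/219024 -131215/18252; -131215/18252 18229/6084]. tr(M)=26245/1296, det(M)=1/64
eigenvalues of AᵀA: λ = (tr ± √(tr²−4·det))/2 = 81/4, 1/1296
σ_max=√(81/4)=(9/2), σ_min=√(1/1296)=(1/36) → κ = 162.0000


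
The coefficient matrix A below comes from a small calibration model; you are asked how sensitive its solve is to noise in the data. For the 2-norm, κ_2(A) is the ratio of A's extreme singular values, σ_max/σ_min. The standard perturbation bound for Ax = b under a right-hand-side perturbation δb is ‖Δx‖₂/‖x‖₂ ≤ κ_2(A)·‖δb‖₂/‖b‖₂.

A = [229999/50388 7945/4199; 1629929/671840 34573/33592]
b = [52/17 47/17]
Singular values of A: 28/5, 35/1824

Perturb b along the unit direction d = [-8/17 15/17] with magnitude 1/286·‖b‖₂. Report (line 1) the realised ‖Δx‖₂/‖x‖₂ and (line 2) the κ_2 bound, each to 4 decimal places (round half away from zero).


σ_max = 28/5, σ_min = 35/1824
condition number: (28/5) ÷ (35/1824) = 291.8400
κ_2(A)·‖δb‖/‖b‖ = 1.0204
solve Ax = b  →  x = [-19.3846 48.3802]
‖b‖ = 4.1231, ‖x‖ = 52.1192
Δx = A⁻¹·δb where δb = 1/286·4.1231·d; ‖Δx‖ = 0.7513
relative error = 0.0144
tightness: 0.0144 against a bound of 1.0204 (unrounded ratio ≈ 0.0141)

0.0144
1.0204


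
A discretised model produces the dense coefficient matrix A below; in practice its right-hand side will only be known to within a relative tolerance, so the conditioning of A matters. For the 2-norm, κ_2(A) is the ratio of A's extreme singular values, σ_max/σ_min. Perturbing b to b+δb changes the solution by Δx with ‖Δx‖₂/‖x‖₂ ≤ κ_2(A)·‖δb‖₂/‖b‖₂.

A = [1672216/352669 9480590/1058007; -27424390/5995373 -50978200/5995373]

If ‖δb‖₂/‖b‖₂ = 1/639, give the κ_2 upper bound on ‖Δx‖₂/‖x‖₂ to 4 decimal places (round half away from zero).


0.4568

AᵀA = [1855207731524/42740187169 10434990325760/128220561507; 10434990325760/128220561507 58697705644900/384661684521]; tr = 260880883144/1331009289, det = 600250000/1331009289
solving λ² − 260880883144/1331009289·λ + 600250000/1331009289 = 0 gives λ = 196, 3062500/1331009289
κ = σ_max/σ_min = 14/(1750/36483) = 291.8640
κ_2(A)·‖δb‖/‖b‖ = 0.4568


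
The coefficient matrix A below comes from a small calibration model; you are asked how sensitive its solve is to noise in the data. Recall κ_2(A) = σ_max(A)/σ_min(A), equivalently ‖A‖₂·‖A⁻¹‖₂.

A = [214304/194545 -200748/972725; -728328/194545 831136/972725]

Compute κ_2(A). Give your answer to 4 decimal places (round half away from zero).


94.9000

form AᵀA = [23055515200/1513910281 -5186885760/1513910281; -5186885760/1513910281 1169738896/1513910281] with trace 14411216/900601 and determinant 25600/900601
λ_max, λ_min = (14411216/900601 ± √207590925056256/811082161201)/2 = 16, 1600/900601
so κ_2 = √(16 / (1600/900601)) = 94.9000


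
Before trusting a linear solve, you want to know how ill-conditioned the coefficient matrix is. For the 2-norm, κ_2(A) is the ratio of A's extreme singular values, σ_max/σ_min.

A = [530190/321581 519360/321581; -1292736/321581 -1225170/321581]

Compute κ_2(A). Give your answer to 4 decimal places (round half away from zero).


M = AᵀA = [11551880484/611919169 11001070080/611919169; 11001070080/611919169 10477966500/611919169]. tr(M)=26194824/727609, det(M)=32400/727609
char-poly roots: 36 and 900/727609
σ_max=√36=6, σ_min=√(900/727609)=(30/853) → κ = 170.6000

170.6000


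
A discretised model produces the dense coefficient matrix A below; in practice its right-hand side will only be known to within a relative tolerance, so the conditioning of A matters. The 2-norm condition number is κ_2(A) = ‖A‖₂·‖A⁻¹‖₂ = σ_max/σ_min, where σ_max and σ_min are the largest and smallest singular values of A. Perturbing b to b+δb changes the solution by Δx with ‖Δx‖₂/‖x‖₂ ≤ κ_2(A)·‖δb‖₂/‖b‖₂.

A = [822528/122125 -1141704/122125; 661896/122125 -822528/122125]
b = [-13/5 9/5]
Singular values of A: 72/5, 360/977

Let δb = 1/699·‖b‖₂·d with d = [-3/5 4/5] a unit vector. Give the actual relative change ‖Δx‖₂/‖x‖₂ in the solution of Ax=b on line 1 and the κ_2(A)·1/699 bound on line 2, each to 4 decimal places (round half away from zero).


0.0015
0.0559

from the listed singular values, σ₁ = 72/5, σ_n = 360/977
κ_2(A) = (72/5) / (360/977) = 39.0800
κ_2(A)·‖δb‖/‖b‖ = 0.0559
solve Ax = b  →  x = [6.4717 4.9406]
2-norm of b is 3.1623; of x, 8.1420
Δx = A⁻¹·δb where δb = 1/699·3.1623·d; ‖Δx‖ = 0.0123
realised ‖Δx‖/‖x‖ = 0.0015
so the bound overstates the realised error by a factor of ≈ 37.0759 (computed from the unrounded values)


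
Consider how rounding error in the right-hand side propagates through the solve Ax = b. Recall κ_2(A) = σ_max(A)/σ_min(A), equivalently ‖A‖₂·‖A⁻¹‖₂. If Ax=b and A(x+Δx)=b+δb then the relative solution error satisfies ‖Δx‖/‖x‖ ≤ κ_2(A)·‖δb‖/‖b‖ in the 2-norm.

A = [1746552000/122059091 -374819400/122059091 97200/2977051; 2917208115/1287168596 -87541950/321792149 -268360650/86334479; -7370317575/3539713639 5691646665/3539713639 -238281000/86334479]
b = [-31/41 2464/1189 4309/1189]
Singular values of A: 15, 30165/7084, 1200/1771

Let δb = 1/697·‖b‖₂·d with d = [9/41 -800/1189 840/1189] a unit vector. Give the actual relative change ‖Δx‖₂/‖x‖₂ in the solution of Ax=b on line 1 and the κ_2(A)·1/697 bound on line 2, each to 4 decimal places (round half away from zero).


largest singular value 15, smallest 1200/1771
κ = σ_max/σ_min = 15/(1200/1771) = 22.1375
κ_2(A)·‖δb‖/‖b‖ = 0.0318
solve Ax = b  →  x = [0.2963 1.6205 -0.5925]
‖b‖ = 4.2426, ‖x‖ = 1.7507
with δb = [0.0013 -0.0041 0.0043], A·Δx = δb → ‖Δx‖ = 0.0090
dividing the unrounded norms, ‖Δx‖/‖x‖ = 0.0051
tightness: 0.0051 against a bound of 0.0318 (unrounded ratio ≈ 0.1616)

0.0051
0.0318


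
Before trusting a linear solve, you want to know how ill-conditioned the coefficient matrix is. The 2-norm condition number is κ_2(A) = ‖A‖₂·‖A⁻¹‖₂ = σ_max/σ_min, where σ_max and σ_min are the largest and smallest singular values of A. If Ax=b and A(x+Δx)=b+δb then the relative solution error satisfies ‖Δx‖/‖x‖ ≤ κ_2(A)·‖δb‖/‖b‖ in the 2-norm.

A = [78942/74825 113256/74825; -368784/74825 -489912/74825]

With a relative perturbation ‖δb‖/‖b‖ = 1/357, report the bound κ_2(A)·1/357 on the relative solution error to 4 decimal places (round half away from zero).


0.3578

M = AᵀA = [16922484/666125 22559472/666125; 22559472/666125 30082176/666125]. tr(M)=9400932/133225, det(M)=1016064/3330625
solving λ² − 9400932/133225·λ + 1016064/3330625 = 0 gives λ = 1764/25, 576/133225
so κ_2 = √((1764/25) / (576/133225)) = 127.7500
worst-case relative error ≤ 127.7500 × 1/357 = 0.3578
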